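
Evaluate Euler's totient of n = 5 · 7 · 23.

φ(5) = 5 − 1 = 4.
φ(7) = 7 − 1 = 6.
φ(23) = 23 − 1 = 22.
Since φ is multiplicative, φ(805) = 4 · 6 · 22 = 528.

528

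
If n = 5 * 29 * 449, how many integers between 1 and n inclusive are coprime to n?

50176

φ(5) = 5 − 1 = 4.
φ(29) = 29 − 1 = 28.
φ(449) = 449 − 1 = 448.
Multiply: 4 · 28 · 448 = 50176.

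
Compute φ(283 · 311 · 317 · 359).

9889649760

φ(283) = 283 − 1 = 282.
φ(311) = 311 − 1 = 310.
φ(317) = 317 − 1 = 316.
φ(359) = 359 − 1 = 358.
Since φ is multiplicative, φ(10016143439) = 282 · 310 · 316 · 358 = 9889649760.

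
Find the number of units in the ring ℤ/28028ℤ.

Prime factorization: 28028 = 2^2 × 7^2 × 11 × 13.
φ(28028) = 28028 · (1 − 1/2) · (1 − 1/7) · (1 − 1/11) · (1 − 1/13)
       = 28028 · 720/2002 = 10080.

10080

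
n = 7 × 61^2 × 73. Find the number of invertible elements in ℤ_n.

φ(1901431) = 1901431 · (1 − 1/7) · (1 − 1/61) · (1 − 1/73)
       = 1901431 · 25920/31171 = 1581120.

1581120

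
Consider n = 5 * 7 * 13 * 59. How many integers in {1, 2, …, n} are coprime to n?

16704

φ(26845) = 26845 · (1 − 1/5) · (1 − 1/7) · (1 − 1/13) · (1 − 1/59)
       = 26845 · 16704/26845 = 16704.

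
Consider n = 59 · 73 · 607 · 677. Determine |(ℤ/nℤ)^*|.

φ(1769914273) = 1769914273 · (1 − 1/59) · (1 − 1/73) · (1 − 1/607) · (1 − 1/677)
       = 1769914273 · 1710723456/1769914273 = 1710723456.

1710723456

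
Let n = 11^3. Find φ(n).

φ(11^3) = 11^3 − 11^2 = 1331 − 121 = 1210.

1210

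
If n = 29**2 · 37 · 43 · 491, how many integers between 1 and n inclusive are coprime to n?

601594560

φ(29^2) = 29^2 − 29^1 = 841 − 29 = 812.
φ(37) = 37 − 1 = 36.
φ(43) = 43 − 1 = 42.
φ(491) = 491 − 1 = 490.
Multiply: 812 · 36 · 42 · 490 = 601594560.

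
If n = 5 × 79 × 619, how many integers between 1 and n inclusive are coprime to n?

φ(5) = 5 − 1 = 4.
φ(79) = 79 − 1 = 78.
φ(619) = 619 − 1 = 618.
φ(244505) = 4 × 78 × 618 = 192816.

192816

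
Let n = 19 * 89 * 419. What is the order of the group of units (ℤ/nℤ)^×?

662112

φ(708529) = 708529 · (1 − 1/19) · (1 − 1/89) · (1 − 1/419)
       = 708529 · 662112/708529 = 662112.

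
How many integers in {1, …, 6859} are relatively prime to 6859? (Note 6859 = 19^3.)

6498

φ(6859) = 6859 · (1 − 1/19)
       = 6859 · 18/19 = 6498.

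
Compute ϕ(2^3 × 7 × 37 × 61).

51840

φ(126392) = 126392 · (1 − 1/2) · (1 − 1/7) · (1 − 1/37) · (1 − 1/61)
       = 126392 · 12960/31598 = 51840.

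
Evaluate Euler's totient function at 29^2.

φ(841) = 841 · (1 − 1/29)
       = 841 · 28/29 = 812.

812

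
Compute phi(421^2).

φ(421^2) = 421^1·(421−1) = 421·420 = 176820.

176820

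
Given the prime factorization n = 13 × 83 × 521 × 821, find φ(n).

419577600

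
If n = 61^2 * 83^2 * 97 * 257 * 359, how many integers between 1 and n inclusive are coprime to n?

φ(229411487539159) = 229411487539159 · (1 − 1/61) · (1 − 1/83) · (1 − 1/97) · (1 − 1/257) · (1 − 1/359)
       = 229411487539159 · 43287183360/45311374193 = 219163009351680.

219163009351680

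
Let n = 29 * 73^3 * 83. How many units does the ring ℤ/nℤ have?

880947648

φ(936363919) = 936363919 · (1 − 1/29) · (1 − 1/73) · (1 − 1/83)
       = 936363919 · 165312/175711 = 880947648.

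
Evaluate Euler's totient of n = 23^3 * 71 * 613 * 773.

φ(409337775593) = 409337775593 · (1 − 1/23) · (1 − 1/71) · (1 − 1/613) · (1 − 1/773)
       = 409337775593 · 727594560/773795417 = 384897522240.

384897522240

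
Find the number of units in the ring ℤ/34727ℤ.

34727 = 7 * 11**2 * 41.
φ(34727) = 34727 · (1 − 1/7) · (1 − 1/11) · (1 − 1/41)
       = 34727 · 2400/3157 = 26400.

26400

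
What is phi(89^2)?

7832

φ(7921) = 7921 · (1 − 1/89)
       = 7921 · 88/89 = 7832.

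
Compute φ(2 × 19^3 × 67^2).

φ(2) = 2 − 1 = 1.
φ(19^3) = 19^3 − 19^2 = 6859 − 361 = 6498.
φ(67^2) = 67^2 − 67^1 = 4489 − 67 = 4422.
Multiply: 1 · 6498 · 4422 = 28734156.

28734156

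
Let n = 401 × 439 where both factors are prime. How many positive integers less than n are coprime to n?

175200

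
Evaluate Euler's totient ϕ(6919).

5760

First factor: 6919 = 11 × 17 × 37.
φ(11) = 11 − 1 = 10.
φ(17) = 17 − 1 = 16.
φ(37) = 37 − 1 = 36.
φ(6919) = 10 × 16 × 36 = 5760.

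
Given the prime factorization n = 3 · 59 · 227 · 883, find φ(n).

23122512

φ(3) = 3 − 1 = 2.
φ(59) = 59 − 1 = 58.
φ(227) = 227 − 1 = 226.
φ(883) = 883 − 1 = 882.
φ(35478057) = 2 × 58 × 226 × 882 = 23122512.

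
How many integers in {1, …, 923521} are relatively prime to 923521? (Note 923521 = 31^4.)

893730

φ(923521) = 923521 · (1 − 1/31)
       = 923521 · 30/31 = 893730.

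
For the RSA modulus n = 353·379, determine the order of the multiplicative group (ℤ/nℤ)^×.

133056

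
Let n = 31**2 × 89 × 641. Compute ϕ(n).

52377600

φ(54824089) = 54824089 · (1 − 1/31) · (1 − 1/89) · (1 − 1/641)
       = 54824089 · 1689600/1768519 = 52377600.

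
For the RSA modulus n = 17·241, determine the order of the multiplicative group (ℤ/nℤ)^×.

φ(pq) = (p−1)(q−1) = 16 · 240 = 3840.

3840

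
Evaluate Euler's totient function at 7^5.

φ(7^5) = 7^4·(7−1) = 2401·6 = 14406.

14406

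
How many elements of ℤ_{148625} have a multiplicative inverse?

112000

Prime factorization: 148625 = 5^3 * 29 * 41.
φ(148625) = 148625 · (1 − 1/5) · (1 − 1/29) · (1 − 1/41)
       = 148625 · 4480/5945 = 112000.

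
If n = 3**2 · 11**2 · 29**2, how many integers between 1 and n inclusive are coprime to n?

535920

φ(3^2) = 3^2 − 3^1 = 9 − 3 = 6.
φ(11^2) = 11^1·(11−1) = 11·10 = 110.
φ(29^2) = 29^1·(29−1) = 29·28 = 812.
φ(915849) = 6 × 110 × 812 = 535920.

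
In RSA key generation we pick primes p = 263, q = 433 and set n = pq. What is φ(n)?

113184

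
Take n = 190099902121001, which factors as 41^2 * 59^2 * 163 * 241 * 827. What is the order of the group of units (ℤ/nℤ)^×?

180231275750400

φ(190099902121001) = 190099902121001 · (1 − 1/41) · (1 − 1/59) · (1 − 1/163) · (1 − 1/241) · (1 − 1/827)
       = 190099902121001 · 74506521600/78586152179 = 180231275750400.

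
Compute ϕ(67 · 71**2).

φ(67) = 67 − 1 = 66.
φ(71^2) = 71^1·(71−1) = 71·70 = 4970.
φ(337747) = 66 × 4970 = 328020.

328020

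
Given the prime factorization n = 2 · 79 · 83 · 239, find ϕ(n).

1522248

φ(2) = 2 − 1 = 1.
φ(79) = 79 − 1 = 78.
φ(83) = 83 − 1 = 82.
φ(239) = 239 − 1 = 238.
Since φ is multiplicative, φ(3134246) = 1 · 78 · 82 · 238 = 1522248.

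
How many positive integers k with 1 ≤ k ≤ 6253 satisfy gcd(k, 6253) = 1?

5616

Prime factorization: 6253 = 13**2 × 37.
φ(13^2) = 13^2 − 13^1 = 169 − 13 = 156.
φ(37) = 37 − 1 = 36.
Multiply: 156 · 36 = 5616.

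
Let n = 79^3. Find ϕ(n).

φ(79^3) = 79^2·(79−1) = 6241·78 = 486798.

486798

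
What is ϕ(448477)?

380160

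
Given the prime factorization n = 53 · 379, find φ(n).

19656

φ(20087) = 20087 · (1 − 1/53) · (1 − 1/379)
       = 20087 · 19656/20087 = 19656.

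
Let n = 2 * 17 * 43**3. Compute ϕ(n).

φ(2703238) = 2703238 · (1 − 1/2) · (1 − 1/17) · (1 − 1/43)
       = 2703238 · 672/1462 = 1242528.

1242528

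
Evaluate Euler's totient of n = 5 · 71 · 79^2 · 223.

φ(5) = 5 − 1 = 4.
φ(71) = 71 − 1 = 70.
φ(79^2) = 79^2 − 79^1 = 6241 − 79 = 6162.
φ(223) = 223 − 1 = 222.
φ(494068765) = 4 × 70 × 6162 × 222 = 383029920.

383029920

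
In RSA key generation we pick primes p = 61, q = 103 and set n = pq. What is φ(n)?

6120

φ(61) = 61 − 1 = 60.
φ(103) = 103 − 1 = 102.
φ(6283) = 60 × 102 = 6120.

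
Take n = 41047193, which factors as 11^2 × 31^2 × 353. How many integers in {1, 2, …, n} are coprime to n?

36009600

φ(11^2) = 11^1·(11−1) = 11·10 = 110.
φ(31^2) = 31^1·(31−1) = 31·30 = 930.
φ(353) = 353 − 1 = 352.
φ(41047193) = 110 × 930 × 352 = 36009600.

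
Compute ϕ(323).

323 = 17 · 19.
φ(17) = 17 − 1 = 16.
φ(19) = 19 − 1 = 18.
φ(323) = 16 × 18 = 288.

288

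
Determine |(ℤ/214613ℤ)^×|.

166320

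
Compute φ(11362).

Prime factorization: 11362 = 2 * 13 * 19 * 23.
φ(11362) = 11362 · (1 − 1/2) · (1 − 1/13) · (1 − 1/19) · (1 − 1/23)
       = 11362 · 4752/11362 = 4752.

4752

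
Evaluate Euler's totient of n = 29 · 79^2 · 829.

142859808

φ(150039881) = 150039881 · (1 − 1/29) · (1 − 1/79) · (1 − 1/829)
       = 150039881 · 1808352/1899239 = 142859808.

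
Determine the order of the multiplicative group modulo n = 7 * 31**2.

5580

φ(6727) = 6727 · (1 − 1/7) · (1 − 1/31)
       = 6727 · 180/217 = 5580.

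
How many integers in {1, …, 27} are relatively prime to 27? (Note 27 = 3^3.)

φ(27) = 27 · (1 − 1/3)
       = 27 · 2/3 = 18.

18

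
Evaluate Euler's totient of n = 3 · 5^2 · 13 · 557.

φ(3) = 3 − 1 = 2.
φ(5^2) = 5^2 − 5^1 = 25 − 5 = 20.
φ(13) = 13 − 1 = 12.
φ(557) = 557 − 1 = 556.
Multiply: 2 · 20 · 12 · 556 = 266880.

266880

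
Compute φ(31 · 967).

28980

φ(31) = 31 − 1 = 30.
φ(967) = 967 − 1 = 966.
φ(29977) = 30 × 966 = 28980.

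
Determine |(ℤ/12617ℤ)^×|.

12617 = 11 · 31 · 37.
φ(11) = 11 − 1 = 10.
φ(31) = 31 − 1 = 30.
φ(37) = 37 − 1 = 36.
Since φ is multiplicative, φ(12617) = 10 · 30 · 36 = 10800.

10800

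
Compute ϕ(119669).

First factor: 119669 = 11^2 · 23 · 43.
φ(11^2) = 11^2 − 11^1 = 121 − 11 = 110.
φ(23) = 23 − 1 = 22.
φ(43) = 43 − 1 = 42.
φ(119669) = 110 × 22 × 42 = 101640.

101640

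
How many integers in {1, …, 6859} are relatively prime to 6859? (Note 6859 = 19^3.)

φ(19^3) = 19^3 − 19^2 = 6859 − 361 = 6498.

6498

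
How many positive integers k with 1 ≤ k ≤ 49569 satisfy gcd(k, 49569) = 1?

Prime factorization: 49569 = 3 · 13 · 31 · 41.
φ(3) = 3 − 1 = 2.
φ(13) = 13 − 1 = 12.
φ(31) = 31 − 1 = 30.
φ(41) = 41 − 1 = 40.
Multiply: 2 · 12 · 30 · 40 = 28800.

28800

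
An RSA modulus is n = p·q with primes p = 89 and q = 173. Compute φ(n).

15136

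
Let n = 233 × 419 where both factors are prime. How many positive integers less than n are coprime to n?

96976

φ(n) = (p − 1)(q − 1) = (233−1)(419−1) = 232·418 = 96976.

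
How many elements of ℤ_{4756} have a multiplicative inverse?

2240

First factor: 4756 = 2**2 · 29 · 41.
φ(2^2) = 2^1·(2−1) = 2·1 = 2.
φ(29) = 29 − 1 = 28.
φ(41) = 41 − 1 = 40.
φ(4756) = 2 × 28 × 40 = 2240.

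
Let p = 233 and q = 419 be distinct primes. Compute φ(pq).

96976

φ(n) = (p − 1)(q − 1) = (233−1)(419−1) = 232·418 = 96976.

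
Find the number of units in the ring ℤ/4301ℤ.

Factor 4301: 4301 = 11 × 17 × 23.
φ(4301) = 4301 · (1 − 1/11) · (1 − 1/17) · (1 − 1/23)
       = 4301 · 3520/4301 = 3520.

3520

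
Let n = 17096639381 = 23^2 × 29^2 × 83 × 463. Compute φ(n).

15565474848

φ(17096639381) = 17096639381 · (1 − 1/23) · (1 − 1/29) · (1 − 1/83) · (1 − 1/463)
       = 17096639381 · 23336544/25632143 = 15565474848.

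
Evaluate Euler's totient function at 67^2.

4422

φ(67^2) = 67^2 − 67^1 = 4489 − 67 = 4422.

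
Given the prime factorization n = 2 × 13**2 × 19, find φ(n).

φ(2) = 2 − 1 = 1.
φ(13^2) = 13^1·(13−1) = 13·12 = 156.
φ(19) = 19 − 1 = 18.
φ(6422) = 1 × 156 × 18 = 2808.

2808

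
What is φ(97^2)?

φ(97^2) = 97^2 − 97^1 = 9409 − 97 = 9312.

9312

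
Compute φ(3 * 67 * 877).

115632

φ(3) = 3 − 1 = 2.
φ(67) = 67 − 1 = 66.
φ(877) = 877 − 1 = 876.
φ(176277) = 2 × 66 × 876 = 115632.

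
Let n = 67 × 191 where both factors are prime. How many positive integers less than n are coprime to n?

12540

φ(12797) = 12797 · (1 − 1/67) · (1 − 1/191)
       = 12797 · 12540/12797 = 12540.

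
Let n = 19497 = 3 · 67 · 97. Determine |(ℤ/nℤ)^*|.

φ(3) = 3 − 1 = 2.
φ(67) = 67 − 1 = 66.
φ(97) = 97 − 1 = 96.
Since φ is multiplicative, φ(19497) = 2 · 66 · 96 = 12672.

12672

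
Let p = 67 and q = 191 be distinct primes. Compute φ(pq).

12540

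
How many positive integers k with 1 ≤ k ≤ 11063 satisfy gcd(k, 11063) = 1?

9504

Prime factorization: 11063 = 13 · 23 · 37.
φ(13) = 13 − 1 = 12.
φ(23) = 23 − 1 = 22.
φ(37) = 37 − 1 = 36.
Since φ is multiplicative, φ(11063) = 12 · 22 · 36 = 9504.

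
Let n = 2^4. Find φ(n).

8

φ(16) = 16 · (1 − 1/2)
       = 16 · 1/2 = 8.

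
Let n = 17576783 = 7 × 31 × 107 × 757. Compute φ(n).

14424480

φ(17576783) = 17576783 · (1 − 1/7) · (1 − 1/31) · (1 − 1/107) · (1 − 1/757)
       = 17576783 · 14424480/17576783 = 14424480.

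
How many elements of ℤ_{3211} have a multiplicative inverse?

First factor: 3211 = 13^2 * 19.
φ(13^2) = 13^1·(13−1) = 13·12 = 156.
φ(19) = 19 − 1 = 18.
Since φ is multiplicative, φ(3211) = 156 · 18 = 2808.

2808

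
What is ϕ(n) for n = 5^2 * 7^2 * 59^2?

φ(4264225) = 4264225 · (1 − 1/5) · (1 − 1/7) · (1 − 1/59)
       = 4264225 · 1392/2065 = 2874480.

2874480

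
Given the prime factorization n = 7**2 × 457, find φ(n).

19152

φ(7^2) = 7^2 − 7^1 = 49 − 7 = 42.
φ(457) = 457 − 1 = 456.
Since φ is multiplicative, φ(22393) = 42 · 456 = 19152.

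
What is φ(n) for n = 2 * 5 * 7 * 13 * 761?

218880

φ(2) = 2 − 1 = 1.
φ(5) = 5 − 1 = 4.
φ(7) = 7 − 1 = 6.
φ(13) = 13 − 1 = 12.
φ(761) = 761 − 1 = 760.
Since φ is multiplicative, φ(692510) = 1 · 4 · 6 · 12 · 760 = 218880.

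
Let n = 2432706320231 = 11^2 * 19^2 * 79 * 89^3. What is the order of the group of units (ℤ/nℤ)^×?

2045389769280

φ(11^2) = 11^2 − 11^1 = 121 − 11 = 110.
φ(19^2) = 19^2 − 19^1 = 361 − 19 = 342.
φ(79) = 79 − 1 = 78.
φ(89^3) = 89^2·(89−1) = 7921·88 = 697048.
Multiply: 110 · 342 · 78 · 697048 = 2045389769280.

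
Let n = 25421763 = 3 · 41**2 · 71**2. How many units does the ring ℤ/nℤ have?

16301600

φ(3) = 3 − 1 = 2.
φ(41^2) = 41^1·(41−1) = 41·40 = 1640.
φ(71^2) = 71^1·(71−1) = 71·70 = 4970.
Since φ is multiplicative, φ(25421763) = 2 · 1640 · 4970 = 16301600.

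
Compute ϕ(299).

264

299 = 13 * 23.
φ(299) = 299 · (1 − 1/13) · (1 − 1/23)
       = 299 · 264/299 = 264.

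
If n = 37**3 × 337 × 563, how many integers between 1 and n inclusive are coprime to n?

9306396288

φ(9610444343) = 9610444343 · (1 − 1/37) · (1 − 1/337) · (1 − 1/563)
       = 9610444343 · 6797952/7020047 = 9306396288.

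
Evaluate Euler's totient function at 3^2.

φ(3^2) = 3^1·(3−1) = 3·2 = 6.

6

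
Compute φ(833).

First factor: 833 = 7**2 · 17.
φ(833) = 833 · (1 − 1/7) · (1 − 1/17)
       = 833 · 96/119 = 672.

672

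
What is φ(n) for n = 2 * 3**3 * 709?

12744

φ(38286) = 38286 · (1 − 1/2) · (1 − 1/3) · (1 − 1/709)
       = 38286 · 1416/4254 = 12744.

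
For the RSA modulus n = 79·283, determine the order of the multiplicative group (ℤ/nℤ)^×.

φ(22357) = 22357 · (1 − 1/79) · (1 − 1/283)
       = 22357 · 21996/22357 = 21996.

21996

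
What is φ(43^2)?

1806

φ(43^2) = 43^2 − 43^1 = 1849 − 43 = 1806.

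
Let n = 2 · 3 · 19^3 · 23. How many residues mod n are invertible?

φ(946542) = 946542 · (1 − 1/2) · (1 − 1/3) · (1 − 1/19) · (1 − 1/23)
       = 946542 · 792/2622 = 285912.

285912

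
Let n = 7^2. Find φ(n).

42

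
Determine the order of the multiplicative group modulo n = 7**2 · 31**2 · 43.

1640520

φ(2024827) = 2024827 · (1 − 1/7) · (1 − 1/31) · (1 − 1/43)
       = 2024827 · 7560/9331 = 1640520.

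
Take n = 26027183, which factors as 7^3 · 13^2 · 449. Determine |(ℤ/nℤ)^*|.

φ(7^3) = 7^2·(7−1) = 49·6 = 294.
φ(13^2) = 13^1·(13−1) = 13·12 = 156.
φ(449) = 449 − 1 = 448.
φ(26027183) = 294 × 156 × 448 = 20547072.

20547072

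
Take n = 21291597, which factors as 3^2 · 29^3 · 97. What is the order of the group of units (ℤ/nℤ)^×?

φ(3^2) = 3^2 − 3^1 = 9 − 3 = 6.
φ(29^3) = 29^2·(29−1) = 841·28 = 23548.
φ(97) = 97 − 1 = 96.
Since φ is multiplicative, φ(21291597) = 6 · 23548 · 96 = 13563648.

13563648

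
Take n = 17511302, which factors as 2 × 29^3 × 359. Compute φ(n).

φ(17511302) = 17511302 · (1 − 1/2) · (1 − 1/29) · (1 − 1/359)
       = 17511302 · 10024/20822 = 8430184.

8430184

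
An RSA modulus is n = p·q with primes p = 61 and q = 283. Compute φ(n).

16920

φ(17263) = 17263 · (1 − 1/61) · (1 − 1/283)
       = 17263 · 16920/17263 = 16920.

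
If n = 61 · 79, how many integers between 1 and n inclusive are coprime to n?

4680

φ(4819) = 4819 · (1 − 1/61) · (1 − 1/79)
       = 4819 · 4680/4819 = 4680.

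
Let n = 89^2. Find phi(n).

φ(89^2) = 89^2 − 89^1 = 7921 − 89 = 7832.

7832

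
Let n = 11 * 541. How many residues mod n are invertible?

φ(11) = 11 − 1 = 10.
φ(541) = 541 − 1 = 540.
Since φ is multiplicative, φ(5951) = 10 · 540 = 5400.

5400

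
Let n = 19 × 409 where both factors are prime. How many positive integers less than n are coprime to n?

φ(7771) = 7771 · (1 − 1/19) · (1 − 1/409)
       = 7771 · 7344/7771 = 7344.

7344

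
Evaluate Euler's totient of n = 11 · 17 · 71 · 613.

φ(11) = 11 − 1 = 10.
φ(17) = 17 − 1 = 16.
φ(71) = 71 − 1 = 70.
φ(613) = 613 − 1 = 612.
Since φ is multiplicative, φ(8138801) = 10 · 16 · 70 · 612 = 6854400.

6854400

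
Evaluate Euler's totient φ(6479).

Prime factorization: 6479 = 11 × 19 × 31.
φ(11) = 11 − 1 = 10.
φ(19) = 19 − 1 = 18.
φ(31) = 31 − 1 = 30.
Since φ is multiplicative, φ(6479) = 10 · 18 · 30 = 5400.

5400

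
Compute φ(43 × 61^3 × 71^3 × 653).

2157359611780800

φ(2281109788086589) = 2281109788086589 · (1 − 1/43) · (1 − 1/61) · (1 − 1/71) · (1 − 1/653)
       = 2281109788086589 · 115012800/121610149 = 2157359611780800.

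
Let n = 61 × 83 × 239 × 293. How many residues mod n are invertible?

341920320

φ(354546701) = 354546701 · (1 − 1/61) · (1 − 1/83) · (1 − 1/239) · (1 − 1/293)
       = 354546701 · 341920320/354546701 = 341920320.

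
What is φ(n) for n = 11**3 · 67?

79860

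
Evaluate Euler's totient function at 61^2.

3660

φ(3721) = 3721 · (1 − 1/61)
       = 3721 · 60/61 = 3660.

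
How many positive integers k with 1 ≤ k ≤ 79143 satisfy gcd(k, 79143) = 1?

79143 = 3 · 23 · 31 · 37.
φ(3) = 3 − 1 = 2.
φ(23) = 23 − 1 = 22.
φ(31) = 31 − 1 = 30.
φ(37) = 37 − 1 = 36.
φ(79143) = 2 × 22 × 30 × 36 = 47520.

47520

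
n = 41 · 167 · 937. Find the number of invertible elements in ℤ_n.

φ(6415639) = 6415639 · (1 − 1/41) · (1 − 1/167) · (1 − 1/937)
       = 6415639 · 6215040/6415639 = 6215040.

6215040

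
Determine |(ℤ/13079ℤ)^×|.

11200

Prime factorization: 13079 = 11 · 29 · 41.
φ(11) = 11 − 1 = 10.
φ(29) = 29 − 1 = 28.
φ(41) = 41 − 1 = 40.
Since φ is multiplicative, φ(13079) = 10 · 28 · 40 = 11200.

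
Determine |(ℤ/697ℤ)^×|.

Prime factorization: 697 = 17 · 41.
φ(697) = 697 · (1 − 1/17) · (1 − 1/41)
       = 697 · 640/697 = 640.

640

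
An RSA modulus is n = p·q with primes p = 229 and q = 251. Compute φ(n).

57000

φ(229) = 229 − 1 = 228.
φ(251) = 251 − 1 = 250.
Since φ is multiplicative, φ(57479) = 228 · 250 = 57000.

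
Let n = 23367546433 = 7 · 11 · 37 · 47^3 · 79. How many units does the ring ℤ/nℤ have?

17119926720

φ(23367546433) = 23367546433 · (1 − 1/7) · (1 − 1/11) · (1 − 1/37) · (1 − 1/47) · (1 − 1/79)
       = 23367546433 · 7750080/10578337 = 17119926720.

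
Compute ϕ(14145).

Factor 14145: 14145 = 3 · 5 · 23 · 41.
φ(14145) = 14145 · (1 − 1/3) · (1 − 1/5) · (1 − 1/23) · (1 − 1/41)
       = 14145 · 7040/14145 = 7040.

7040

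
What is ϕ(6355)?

First factor: 6355 = 5 · 31 · 41.
φ(6355) = 6355 · (1 − 1/5) · (1 − 1/31) · (1 − 1/41)
       = 6355 · 4800/6355 = 4800.

4800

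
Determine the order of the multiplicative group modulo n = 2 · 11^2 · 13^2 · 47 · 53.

φ(101876918) = 101876918 · (1 − 1/2) · (1 − 1/11) · (1 − 1/13) · (1 − 1/47) · (1 − 1/53)
       = 101876918 · 287040/712426 = 41046720.

41046720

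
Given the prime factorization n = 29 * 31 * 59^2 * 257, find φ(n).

735866880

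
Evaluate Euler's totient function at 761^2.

φ(579121) = 579121 · (1 − 1/761)
       = 579121 · 760/761 = 578360.

578360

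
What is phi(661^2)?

436260

φ(436921) = 436921 · (1 − 1/661)
       = 436921 · 660/661 = 436260.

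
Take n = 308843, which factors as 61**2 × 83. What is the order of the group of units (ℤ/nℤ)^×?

300120

φ(308843) = 308843 · (1 − 1/61) · (1 − 1/83)
       = 308843 · 4920/5063 = 300120.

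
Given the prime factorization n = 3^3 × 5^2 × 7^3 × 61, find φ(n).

6350400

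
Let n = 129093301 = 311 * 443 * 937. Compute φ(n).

φ(129093301) = 129093301 · (1 − 1/311) · (1 − 1/443) · (1 − 1/937)
       = 129093301 · 128250720/129093301 = 128250720.

128250720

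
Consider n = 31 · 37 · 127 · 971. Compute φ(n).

131997600

φ(141444599) = 141444599 · (1 − 1/31) · (1 − 1/37) · (1 − 1/127) · (1 − 1/971)
       = 141444599 · 131997600/141444599 = 131997600.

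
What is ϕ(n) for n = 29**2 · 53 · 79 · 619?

2035365696

φ(29^2) = 29^1·(29−1) = 29·28 = 812.
φ(53) = 53 − 1 = 52.
φ(79) = 79 − 1 = 78.
φ(619) = 619 − 1 = 618.
φ(2179664273) = 812 × 52 × 78 × 618 = 2035365696.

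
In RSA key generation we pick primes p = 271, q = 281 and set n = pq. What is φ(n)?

75600

φ(271) = 271 − 1 = 270.
φ(281) = 281 − 1 = 280.
φ(76151) = 270 × 280 = 75600.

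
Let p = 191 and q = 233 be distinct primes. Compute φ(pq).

44080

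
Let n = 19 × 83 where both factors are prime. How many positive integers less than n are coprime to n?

1476

φ(n) = (p − 1)(q − 1) = (19−1)(83−1) = 18·82 = 1476.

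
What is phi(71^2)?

4970

φ(5041) = 5041 · (1 − 1/71)
       = 5041 · 70/71 = 4970.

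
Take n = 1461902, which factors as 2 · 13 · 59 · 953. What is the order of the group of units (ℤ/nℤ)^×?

φ(2) = 2 − 1 = 1.
φ(13) = 13 − 1 = 12.
φ(59) = 59 − 1 = 58.
φ(953) = 953 − 1 = 952.
φ(1461902) = 1 × 12 × 58 × 952 = 662592.

662592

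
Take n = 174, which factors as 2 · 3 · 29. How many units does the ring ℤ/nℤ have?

56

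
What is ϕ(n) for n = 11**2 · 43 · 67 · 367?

111600720

φ(127936567) = 127936567 · (1 − 1/11) · (1 − 1/43) · (1 − 1/67) · (1 − 1/367)
       = 127936567 · 10145520/11630597 = 111600720.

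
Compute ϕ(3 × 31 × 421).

25200

φ(39153) = 39153 · (1 − 1/3) · (1 − 1/31) · (1 − 1/421)
       = 39153 · 25200/39153 = 25200.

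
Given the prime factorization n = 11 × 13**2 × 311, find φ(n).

483600

φ(11) = 11 − 1 = 10.
φ(13^2) = 13^1·(13−1) = 13·12 = 156.
φ(311) = 311 − 1 = 310.
Multiply: 10 · 156 · 310 = 483600.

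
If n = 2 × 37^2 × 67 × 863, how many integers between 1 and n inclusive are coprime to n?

φ(158313898) = 158313898 · (1 − 1/2) · (1 − 1/37) · (1 − 1/67) · (1 − 1/863)
       = 158313898 · 2048112/4278754 = 75780144.

75780144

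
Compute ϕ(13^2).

156

φ(169) = 169 · (1 − 1/13)
       = 169 · 12/13 = 156.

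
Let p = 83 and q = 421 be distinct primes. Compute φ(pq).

34440

φ(n) = (p − 1)(q − 1) = (83−1)(421−1) = 82·420 = 34440.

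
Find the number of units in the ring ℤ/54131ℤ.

38880

Prime factorization: 54131 = 7 · 11 · 19 · 37.
φ(54131) = 54131 · (1 − 1/7) · (1 − 1/11) · (1 − 1/19) · (1 − 1/37)
       = 54131 · 38880/54131 = 38880.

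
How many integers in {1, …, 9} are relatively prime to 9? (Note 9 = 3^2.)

6

φ(3^2) = 3^2 − 3^1 = 9 − 3 = 6.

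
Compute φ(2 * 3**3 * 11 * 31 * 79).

421200

φ(2) = 2 − 1 = 1.
φ(3^3) = 3^2·(3−1) = 9·2 = 18.
φ(11) = 11 − 1 = 10.
φ(31) = 31 − 1 = 30.
φ(79) = 79 − 1 = 78.
φ(1454706) = 1 × 18 × 10 × 30 × 78 = 421200.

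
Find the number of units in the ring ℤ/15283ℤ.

13440

Factor 15283: 15283 = 17 · 29 · 31.
φ(15283) = 15283 · (1 − 1/17) · (1 − 1/29) · (1 − 1/31)
       = 15283 · 13440/15283 = 13440.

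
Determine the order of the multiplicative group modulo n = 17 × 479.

7648

φ(8143) = 8143 · (1 − 1/17) · (1 − 1/479)
       = 8143 · 7648/8143 = 7648.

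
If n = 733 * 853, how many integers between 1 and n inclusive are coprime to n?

623664

φ(733) = 733 − 1 = 732.
φ(853) = 853 − 1 = 852.
φ(625249) = 732 × 852 = 623664.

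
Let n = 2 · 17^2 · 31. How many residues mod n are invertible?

8160

φ(2) = 2 − 1 = 1.
φ(17^2) = 17^1·(17−1) = 17·16 = 272.
φ(31) = 31 − 1 = 30.
Since φ is multiplicative, φ(17918) = 1 · 272 · 30 = 8160.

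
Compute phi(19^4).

123462

φ(19^4) = 19^4 − 19^3 = 130321 − 6859 = 123462.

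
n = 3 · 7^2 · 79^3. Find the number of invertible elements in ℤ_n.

40891032

φ(3) = 3 − 1 = 2.
φ(7^2) = 7^1·(7−1) = 7·6 = 42.
φ(79^3) = 79^3 − 79^2 = 493039 − 6241 = 486798.
Multiply: 2 · 42 · 486798 = 40891032.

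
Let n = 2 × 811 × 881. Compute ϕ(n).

712800

φ(2) = 2 − 1 = 1.
φ(811) = 811 − 1 = 810.
φ(881) = 881 − 1 = 880.
Since φ is multiplicative, φ(1428982) = 1 · 810 · 880 = 712800.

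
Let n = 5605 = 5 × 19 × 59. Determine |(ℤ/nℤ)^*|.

4176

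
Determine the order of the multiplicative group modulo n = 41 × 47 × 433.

794880

φ(834391) = 834391 · (1 − 1/41) · (1 − 1/47) · (1 − 1/433)
       = 834391 · 794880/834391 = 794880.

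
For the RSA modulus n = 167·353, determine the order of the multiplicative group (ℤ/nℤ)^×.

58432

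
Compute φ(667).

Factor 667: 667 = 23 · 29.
φ(667) = 667 · (1 − 1/23) · (1 − 1/29)
       = 667 · 616/667 = 616.

616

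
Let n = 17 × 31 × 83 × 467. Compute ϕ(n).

18341760

φ(20427047) = 20427047 · (1 − 1/17) · (1 − 1/31) · (1 − 1/83) · (1 − 1/467)
       = 20427047 · 18341760/20427047 = 18341760.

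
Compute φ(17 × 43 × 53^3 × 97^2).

φ(1023972879583) = 1023972879583 · (1 − 1/17) · (1 − 1/43) · (1 − 1/53) · (1 − 1/97)
       = 1023972879583 · 3354624/3758071 = 914044465152.

914044465152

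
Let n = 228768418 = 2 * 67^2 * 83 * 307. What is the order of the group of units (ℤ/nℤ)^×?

110956824

φ(2) = 2 − 1 = 1.
φ(67^2) = 67^1·(67−1) = 67·66 = 4422.
φ(83) = 83 − 1 = 82.
φ(307) = 307 − 1 = 306.
φ(228768418) = 1 × 4422 × 82 × 306 = 110956824.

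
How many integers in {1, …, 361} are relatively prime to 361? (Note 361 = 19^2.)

φ(361) = 361 · (1 − 1/19)
       = 361 · 18/19 = 342.

342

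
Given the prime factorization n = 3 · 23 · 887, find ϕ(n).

38984

φ(61203) = 61203 · (1 − 1/3) · (1 − 1/23) · (1 − 1/887)
       = 61203 · 38984/61203 = 38984.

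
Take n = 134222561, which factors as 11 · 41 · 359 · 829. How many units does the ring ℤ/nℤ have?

φ(134222561) = 134222561 · (1 − 1/11) · (1 − 1/41) · (1 − 1/359) · (1 − 1/829)
       = 134222561 · 118569600/134222561 = 118569600.

118569600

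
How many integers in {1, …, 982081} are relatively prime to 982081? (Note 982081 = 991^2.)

φ(991^2) = 991^1·(991−1) = 991·990 = 981090.

981090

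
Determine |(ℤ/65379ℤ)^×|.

First factor: 65379 = 3 · 19 · 31 · 37.
φ(65379) = 65379 · (1 − 1/3) · (1 − 1/19) · (1 − 1/31) · (1 − 1/37)
       = 65379 · 38880/65379 = 38880.

38880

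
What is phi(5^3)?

100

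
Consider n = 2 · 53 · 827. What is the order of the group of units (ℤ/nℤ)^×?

φ(87662) = 87662 · (1 − 1/2) · (1 − 1/53) · (1 − 1/827)
       = 87662 · 42952/87662 = 42952.

42952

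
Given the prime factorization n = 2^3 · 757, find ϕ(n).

φ(2^3) = 2^3 − 2^2 = 8 − 4 = 4.
φ(757) = 757 − 1 = 756.
Since φ is multiplicative, φ(6056) = 4 · 756 = 3024.

3024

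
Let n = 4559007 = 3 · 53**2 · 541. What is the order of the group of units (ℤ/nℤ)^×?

φ(4559007) = 4559007 · (1 − 1/3) · (1 − 1/53) · (1 − 1/541)
       = 4559007 · 56160/86019 = 2976480.

2976480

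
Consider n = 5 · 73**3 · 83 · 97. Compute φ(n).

12081567744

φ(15659879335) = 15659879335 · (1 − 1/5) · (1 − 1/73) · (1 − 1/83) · (1 − 1/97)
       = 15659879335 · 2267136/2938615 = 12081567744.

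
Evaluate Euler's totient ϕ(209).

Prime factorization: 209 = 11 · 19.
φ(209) = 209 · (1 − 1/11) · (1 − 1/19)
       = 209 · 180/209 = 180.

180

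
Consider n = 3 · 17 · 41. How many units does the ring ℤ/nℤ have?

1280

φ(2091) = 2091 · (1 − 1/3) · (1 − 1/17) · (1 − 1/41)
       = 2091 · 1280/2091 = 1280.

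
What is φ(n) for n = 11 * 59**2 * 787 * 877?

23561701920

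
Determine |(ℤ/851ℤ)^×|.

First factor: 851 = 23 · 37.
φ(23) = 23 − 1 = 22.
φ(37) = 37 − 1 = 36.
Multiply: 22 · 36 = 792.

792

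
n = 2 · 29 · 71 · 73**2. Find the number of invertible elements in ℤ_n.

10301760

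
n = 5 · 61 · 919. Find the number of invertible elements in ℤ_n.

220320

φ(5) = 5 − 1 = 4.
φ(61) = 61 − 1 = 60.
φ(919) = 919 − 1 = 918.
Since φ is multiplicative, φ(280295) = 4 · 60 · 918 = 220320.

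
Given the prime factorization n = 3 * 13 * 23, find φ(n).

528

φ(3) = 3 − 1 = 2.
φ(13) = 13 − 1 = 12.
φ(23) = 23 − 1 = 22.
φ(897) = 2 × 12 × 22 = 528.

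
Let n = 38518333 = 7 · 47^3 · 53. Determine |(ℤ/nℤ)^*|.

31703568

φ(38518333) = 38518333 · (1 − 1/7) · (1 − 1/47) · (1 − 1/53)
       = 38518333 · 14352/17437 = 31703568.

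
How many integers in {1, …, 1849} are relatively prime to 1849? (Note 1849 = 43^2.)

φ(1849) = 1849 · (1 − 1/43)
       = 1849 · 42/43 = 1806.

1806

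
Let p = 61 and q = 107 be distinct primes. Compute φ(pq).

6360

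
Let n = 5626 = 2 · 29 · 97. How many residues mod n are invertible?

2688

φ(2) = 2 − 1 = 1.
φ(29) = 29 − 1 = 28.
φ(97) = 97 − 1 = 96.
Since φ is multiplicative, φ(5626) = 1 · 28 · 96 = 2688.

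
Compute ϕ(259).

First factor: 259 = 7 · 37.
φ(7) = 7 − 1 = 6.
φ(37) = 37 − 1 = 36.
Since φ is multiplicative, φ(259) = 6 · 36 = 216.

216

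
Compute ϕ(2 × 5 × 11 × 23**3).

φ(2) = 2 − 1 = 1.
φ(5) = 5 − 1 = 4.
φ(11) = 11 − 1 = 10.
φ(23^3) = 23^2·(23−1) = 529·22 = 11638.
Since φ is multiplicative, φ(1338370) = 1 · 4 · 10 · 11638 = 465520.

465520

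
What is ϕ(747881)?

645120

Factor 747881: 747881 = 17 · 29 · 37 · 41.
φ(17) = 17 − 1 = 16.
φ(29) = 29 − 1 = 28.
φ(37) = 37 − 1 = 36.
φ(41) = 41 − 1 = 40.
Since φ is multiplicative, φ(747881) = 16 · 28 · 36 · 40 = 645120.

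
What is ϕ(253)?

Prime factorization: 253 = 11 * 23.
φ(253) = 253 · (1 − 1/11) · (1 − 1/23)
       = 253 · 220/253 = 220.

220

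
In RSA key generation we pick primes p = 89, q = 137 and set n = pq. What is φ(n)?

11968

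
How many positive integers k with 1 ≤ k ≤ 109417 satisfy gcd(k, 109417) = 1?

82320

109417 = 7^3 * 11 * 29.
φ(7^3) = 7^2·(7−1) = 49·6 = 294.
φ(11) = 11 − 1 = 10.
φ(29) = 29 − 1 = 28.
Multiply: 294 · 10 · 28 = 82320.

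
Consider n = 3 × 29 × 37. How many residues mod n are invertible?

2016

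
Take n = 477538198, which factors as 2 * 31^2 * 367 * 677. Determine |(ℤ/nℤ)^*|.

φ(2) = 2 − 1 = 1.
φ(31^2) = 31^1·(31−1) = 31·30 = 930.
φ(367) = 367 − 1 = 366.
φ(677) = 677 − 1 = 676.
φ(477538198) = 1 × 930 × 366 × 676 = 230096880.

230096880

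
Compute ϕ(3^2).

φ(9) = 9 · (1 − 1/3)
       = 9 · 2/3 = 6.

6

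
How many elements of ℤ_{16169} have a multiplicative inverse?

14256

16169 = 19 · 23 · 37.
φ(19) = 19 − 1 = 18.
φ(23) = 23 − 1 = 22.
φ(37) = 37 − 1 = 36.
Since φ is multiplicative, φ(16169) = 18 · 22 · 36 = 14256.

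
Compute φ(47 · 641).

φ(47) = 47 − 1 = 46.
φ(641) = 641 − 1 = 640.
φ(30127) = 46 × 640 = 29440.

29440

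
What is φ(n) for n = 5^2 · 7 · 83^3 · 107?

φ(5^2) = 5^2 − 5^1 = 25 − 5 = 20.
φ(7) = 7 − 1 = 6.
φ(83^3) = 83^3 − 83^2 = 571787 − 6889 = 564898.
φ(107) = 107 − 1 = 106.
Multiply: 20 · 6 · 564898 · 106 = 7185502560.

7185502560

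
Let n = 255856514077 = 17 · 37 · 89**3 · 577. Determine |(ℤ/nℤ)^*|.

φ(255856514077) = 255856514077 · (1 − 1/17) · (1 − 1/37) · (1 − 1/89) · (1 − 1/577)
       = 255856514077 · 29196288/32301037 = 231263797248.

231263797248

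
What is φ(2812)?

Factor 2812: 2812 = 2**2 · 19 · 37.
φ(2812) = 2812 · (1 − 1/2) · (1 − 1/19) · (1 − 1/37)
       = 2812 · 648/1406 = 1296.

1296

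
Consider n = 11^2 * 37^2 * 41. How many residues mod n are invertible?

5860800

φ(11^2) = 11^2 − 11^1 = 121 − 11 = 110.
φ(37^2) = 37^2 − 37^1 = 1369 − 37 = 1332.
φ(41) = 41 − 1 = 40.
φ(6791609) = 110 × 1332 × 40 = 5860800.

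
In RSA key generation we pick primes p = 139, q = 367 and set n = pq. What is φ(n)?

φ(n) = (p − 1)(q − 1) = (139−1)(367−1) = 138·366 = 50508.

50508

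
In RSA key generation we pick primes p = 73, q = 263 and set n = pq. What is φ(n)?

φ(19199) = 19199 · (1 − 1/73) · (1 − 1/263)
       = 19199 · 18864/19199 = 18864.

18864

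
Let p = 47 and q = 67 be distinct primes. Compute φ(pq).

For distinct primes, φ(pq) = (p−1)(q−1) = 46 × 66 = 3036.

3036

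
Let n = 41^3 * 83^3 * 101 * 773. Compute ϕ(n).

2932344845344000

φ(3076711076129371) = 3076711076129371 · (1 − 1/41) · (1 − 1/83) · (1 − 1/101) · (1 − 1/773)
       = 3076711076129371 · 253216000/265682419 = 2932344845344000.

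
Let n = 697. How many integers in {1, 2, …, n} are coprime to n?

Factor 697: 697 = 17 · 41.
φ(17) = 17 − 1 = 16.
φ(41) = 41 − 1 = 40.
Multiply: 16 · 40 = 640.

640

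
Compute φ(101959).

79200

Factor 101959: 101959 = 11 · 13 · 23 · 31.
φ(11) = 11 − 1 = 10.
φ(13) = 13 − 1 = 12.
φ(23) = 23 − 1 = 22.
φ(31) = 31 − 1 = 30.
φ(101959) = 10 × 12 × 22 × 30 = 79200.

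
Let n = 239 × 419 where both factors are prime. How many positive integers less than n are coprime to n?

φ(n) = (p − 1)(q − 1) = (239−1)(419−1) = 238·418 = 99484.

99484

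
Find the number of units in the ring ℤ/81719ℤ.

63360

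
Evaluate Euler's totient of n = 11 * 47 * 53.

φ(27401) = 27401 · (1 − 1/11) · (1 − 1/47) · (1 − 1/53)
       = 27401 · 23920/27401 = 23920.

23920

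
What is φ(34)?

First factor: 34 = 2 · 17.
φ(34) = 34 · (1 − 1/2) · (1 − 1/17)
       = 34 · 16/34 = 16.

16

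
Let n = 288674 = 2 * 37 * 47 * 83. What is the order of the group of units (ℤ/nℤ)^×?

φ(288674) = 288674 · (1 − 1/2) · (1 − 1/37) · (1 − 1/47) · (1 − 1/83)
       = 288674 · 135792/288674 = 135792.

135792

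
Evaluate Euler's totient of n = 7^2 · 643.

26964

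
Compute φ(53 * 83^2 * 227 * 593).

φ(49148764487) = 49148764487 · (1 − 1/53) · (1 − 1/83) · (1 − 1/227) · (1 − 1/593)
       = 49148764487 · 570489088/592153789 = 47350594304.

47350594304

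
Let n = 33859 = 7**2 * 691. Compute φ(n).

28980

φ(33859) = 33859 · (1 − 1/7) · (1 − 1/691)
       = 33859 · 4140/4837 = 28980.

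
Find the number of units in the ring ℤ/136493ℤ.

103680

Prime factorization: 136493 = 7 · 17 · 31 · 37.
φ(7) = 7 − 1 = 6.
φ(17) = 17 − 1 = 16.
φ(31) = 31 − 1 = 30.
φ(37) = 37 − 1 = 36.
Multiply: 6 · 16 · 30 · 36 = 103680.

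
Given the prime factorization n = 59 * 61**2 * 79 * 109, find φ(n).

1788246720

φ(1890450329) = 1890450329 · (1 − 1/59) · (1 − 1/61) · (1 − 1/79) · (1 − 1/109)
       = 1890450329 · 29315520/30990989 = 1788246720.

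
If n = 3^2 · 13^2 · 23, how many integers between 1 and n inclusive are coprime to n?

φ(34983) = 34983 · (1 − 1/3) · (1 − 1/13) · (1 − 1/23)
       = 34983 · 528/897 = 20592.

20592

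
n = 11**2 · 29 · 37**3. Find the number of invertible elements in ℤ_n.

151794720

φ(177741377) = 177741377 · (1 − 1/11) · (1 − 1/29) · (1 − 1/37)
       = 177741377 · 10080/11803 = 151794720.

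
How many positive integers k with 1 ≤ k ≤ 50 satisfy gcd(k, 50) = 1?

20

Prime factorization: 50 = 2 × 5**2.
φ(2) = 2 − 1 = 1.
φ(5^2) = 5^2 − 5^1 = 25 − 5 = 20.
Since φ is multiplicative, φ(50) = 1 · 20 = 20.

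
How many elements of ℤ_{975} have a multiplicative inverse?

Prime factorization: 975 = 3 · 5**2 · 13.
φ(3) = 3 − 1 = 2.
φ(5^2) = 5^1·(5−1) = 5·4 = 20.
φ(13) = 13 − 1 = 12.
Since φ is multiplicative, φ(975) = 2 · 20 · 12 = 480.

480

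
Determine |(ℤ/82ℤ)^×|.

40

First factor: 82 = 2 · 41.
φ(2) = 2 − 1 = 1.
φ(41) = 41 − 1 = 40.
Multiply: 1 · 40 = 40.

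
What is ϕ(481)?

432

First factor: 481 = 13 · 37.
φ(13) = 13 − 1 = 12.
φ(37) = 37 − 1 = 36.
Multiply: 12 · 36 = 432.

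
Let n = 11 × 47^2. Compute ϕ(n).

21620

φ(24299) = 24299 · (1 − 1/11) · (1 − 1/47)
       = 24299 · 460/517 = 21620.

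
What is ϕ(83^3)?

φ(571787) = 571787 · (1 − 1/83)
       = 571787 · 82/83 = 564898.

564898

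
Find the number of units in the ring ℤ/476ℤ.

Factor 476: 476 = 2**2 · 7 · 17.
φ(2^2) = 2^1·(2−1) = 2·1 = 2.
φ(7) = 7 − 1 = 6.
φ(17) = 17 − 1 = 16.
φ(476) = 2 × 6 × 16 = 192.

192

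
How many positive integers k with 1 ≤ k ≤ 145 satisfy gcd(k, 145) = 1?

Prime factorization: 145 = 5 * 29.
φ(145) = 145 · (1 − 1/5) · (1 − 1/29)
       = 145 · 112/145 = 112.

112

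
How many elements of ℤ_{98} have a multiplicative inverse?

Prime factorization: 98 = 2 · 7^2.
φ(98) = 98 · (1 − 1/2) · (1 − 1/7)
       = 98 · 6/14 = 42.

42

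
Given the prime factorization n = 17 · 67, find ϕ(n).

1056

φ(17) = 17 − 1 = 16.
φ(67) = 67 − 1 = 66.
Since φ is multiplicative, φ(1139) = 16 · 66 = 1056.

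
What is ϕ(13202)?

5280

Prime factorization: 13202 = 2 · 7 · 23 · 41.
φ(2) = 2 − 1 = 1.
φ(7) = 7 − 1 = 6.
φ(23) = 23 − 1 = 22.
φ(41) = 41 − 1 = 40.
Multiply: 1 · 6 · 22 · 40 = 5280.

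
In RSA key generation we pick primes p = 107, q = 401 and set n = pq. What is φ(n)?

For distinct primes, φ(pq) = (p−1)(q−1) = 106 × 400 = 42400.

42400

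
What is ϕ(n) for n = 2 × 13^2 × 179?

φ(60502) = 60502 · (1 − 1/2) · (1 − 1/13) · (1 − 1/179)
       = 60502 · 2136/4654 = 27768.

27768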